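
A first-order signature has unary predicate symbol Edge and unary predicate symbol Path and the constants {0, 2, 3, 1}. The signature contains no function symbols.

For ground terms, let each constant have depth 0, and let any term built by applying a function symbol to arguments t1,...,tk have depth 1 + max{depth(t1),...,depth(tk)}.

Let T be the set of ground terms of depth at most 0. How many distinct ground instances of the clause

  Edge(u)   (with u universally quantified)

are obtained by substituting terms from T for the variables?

4

Ground terms of depth ≤ 0:
  With no function symbols every ground term is a constant, so there are exactly 4 ground terms at every depth bound.
  N_0 = 4
  Explicitly: 0, 2, 3, 1.
So there are 4 ground terms available for substitution.
The body mentions the single quantified variable u; since ground terms form a free algebra, no two substitutions collapse to the same formula.
Number of ground instances = 4.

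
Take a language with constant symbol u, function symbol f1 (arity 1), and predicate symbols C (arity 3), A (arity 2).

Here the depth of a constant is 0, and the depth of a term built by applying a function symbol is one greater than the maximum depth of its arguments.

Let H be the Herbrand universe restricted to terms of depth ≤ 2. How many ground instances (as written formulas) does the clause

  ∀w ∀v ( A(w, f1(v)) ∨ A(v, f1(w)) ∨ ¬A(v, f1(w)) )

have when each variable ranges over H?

9

Ground terms of depth ≤ 2:
  Let N_k count ground terms of depth at most k. Each non-constant term of depth ≤ k is some function symbol applied to depth-≤(k−1) arguments, giving N_k = 1 + N_{k-1}.
  N_0 = 1
  N_1 = 1 + 1 = 2
  N_2 = 1 + 2 = 3
So there are 3 ground terms available for substitution.
There are 2 variables to instantiate (w, v), each occurring in at least one literal, so different choices give different ground instances.
Number of ground instances = 3^2 = 9.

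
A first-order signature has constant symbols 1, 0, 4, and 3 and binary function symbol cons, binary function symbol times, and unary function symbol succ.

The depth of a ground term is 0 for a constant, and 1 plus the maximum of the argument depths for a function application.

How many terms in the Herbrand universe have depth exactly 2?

3204

Count level by level. With function symbols cons/2, times/2, succ/1, the terms of depth ≤ k are the 4 constants together with each function applied to depth-≤(k−1) tuples, so N_k = 4 + N_{k-1}^2 + N_{k-1}^2 + N_{k-1}.
N_0 = 4
N_1 = 4 + 4^2 + 4^2 + 4 = 40
N_2 = 4 + 40^2 + 40^2 + 40 = 3244
Terms of depth exactly 2: N_2 − N_1 = 3244 − 40 = 3204.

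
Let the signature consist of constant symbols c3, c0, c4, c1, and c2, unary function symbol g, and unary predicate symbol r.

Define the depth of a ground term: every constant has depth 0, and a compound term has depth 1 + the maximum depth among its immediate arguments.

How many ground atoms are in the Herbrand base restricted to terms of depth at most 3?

First count ground terms of depth ≤ 3.
Let N_k = |{terms of depth ≤ k}|. Then N_0 = 5 and N_k = 5 + N_{k-1} for k ≥ 1 (one summand per function symbol, arity giving the exponent).
N_0 = 5
N_1 = 5 + 5 = 10
N_2 = 5 + 10 = 15
N_3 = 5 + 15 = 20
So |H| = 20.
Each predicate of arity r yields |H|^r ground atoms (one per choice of an r-tuple from H):
  r: 20
Total ground atoms: 20.

20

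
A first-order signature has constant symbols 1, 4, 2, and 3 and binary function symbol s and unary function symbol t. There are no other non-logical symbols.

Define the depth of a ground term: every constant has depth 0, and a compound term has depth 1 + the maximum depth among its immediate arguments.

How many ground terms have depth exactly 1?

Write N_k for the number of ground terms of depth ≤ k. A term of depth ≤ k is either a constant or a function symbol applied to arguments of depth ≤ k−1, so N_k = 4 + N_{k-1}^2 + N_{k-1}.
N_0 = 4
N_1 = 4 + 4^2 + 4 = 24
Terms of depth exactly 1: N_1 − N_0 = 24 − 4 = 20.

20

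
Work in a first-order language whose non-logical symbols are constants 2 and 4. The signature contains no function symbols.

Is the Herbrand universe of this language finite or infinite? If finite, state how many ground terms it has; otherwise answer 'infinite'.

There are no function symbols, so every ground term is one of the 2 constants.
The Herbrand universe is {2, 4}, which is finite with 2 elements.

2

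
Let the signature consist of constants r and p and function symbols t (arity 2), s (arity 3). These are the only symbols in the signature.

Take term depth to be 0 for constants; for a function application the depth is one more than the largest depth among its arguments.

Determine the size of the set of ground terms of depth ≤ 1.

14

If N_k denotes the number of depth-≤k ground terms, the 2 constants give N_0 = 2, and each function symbol of arity r contributes N_{k-1}^r new terms at level k: N_k = 2 + N_{k-1}^2 + N_{k-1}^3.
N_0 = 2
N_1 = 2 + 2^2 + 2^3 = 14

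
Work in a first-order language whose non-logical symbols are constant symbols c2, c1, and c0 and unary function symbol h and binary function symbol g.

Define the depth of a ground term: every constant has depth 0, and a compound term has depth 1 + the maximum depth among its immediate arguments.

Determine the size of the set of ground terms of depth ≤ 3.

59295

Let N_k = |{terms of depth ≤ k}|. Then N_0 = 3 and N_k = 3 + N_{k-1} + N_{k-1}^2 for k ≥ 1 (one summand per function symbol, arity giving the exponent).
N_0 = 3
N_1 = 3 + 3 + 3^2 = 15
N_2 = 3 + 15 + 15^2 = 243
N_3 = 3 + 243 + 243^2 = 59295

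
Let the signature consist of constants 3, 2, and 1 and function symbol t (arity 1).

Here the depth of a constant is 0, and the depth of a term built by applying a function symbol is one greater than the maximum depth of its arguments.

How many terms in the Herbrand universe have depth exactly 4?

3

Count level by level. With function symbols t/1, the terms of depth ≤ k are the 3 constants together with each function applied to depth-≤(k−1) tuples, so N_k = 3 + N_{k-1}.
N_0 = 3
N_1 = 3 + 3 = 6
N_2 = 3 + 6 = 9
N_3 = 3 + 9 = 12
N_4 = 3 + 12 = 15
Terms of depth exactly 4: N_4 − N_3 = 15 − 12 = 3.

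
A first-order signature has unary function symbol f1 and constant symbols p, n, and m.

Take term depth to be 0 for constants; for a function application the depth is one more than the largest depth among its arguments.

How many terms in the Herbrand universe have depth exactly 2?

3

Count level by level. With function symbols f1/1, the terms of depth ≤ k are the 3 constants together with each function applied to depth-≤(k−1) tuples, so N_k = 3 + N_{k-1}.
N_0 = 3
N_1 = 3 + 3 = 6
N_2 = 3 + 6 = 9
Terms of depth exactly 2: N_2 − N_1 = 9 − 6 = 3.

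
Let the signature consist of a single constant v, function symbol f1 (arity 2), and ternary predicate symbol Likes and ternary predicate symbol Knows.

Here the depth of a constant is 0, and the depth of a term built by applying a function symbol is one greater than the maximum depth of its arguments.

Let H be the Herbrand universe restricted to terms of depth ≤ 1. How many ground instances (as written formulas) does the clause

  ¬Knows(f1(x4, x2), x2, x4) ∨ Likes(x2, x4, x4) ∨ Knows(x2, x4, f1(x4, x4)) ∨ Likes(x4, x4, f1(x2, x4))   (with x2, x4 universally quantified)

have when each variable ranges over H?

Ground terms of depth ≤ 1:
  Let N_k count ground terms of depth at most k. Each non-constant term of depth ≤ k is some function symbol applied to depth-≤(k−1) arguments, giving N_k = 1 + N_{k-1}^2.
  N_0 = 1
  N_1 = 1 + 1^2 = 2
So there are 2 ground terms available for substitution.
There are 2 variables to instantiate (x2, x4), each occurring in at least one literal, so different choices give different ground instances.
Number of ground instances = 2^2 = 4.

4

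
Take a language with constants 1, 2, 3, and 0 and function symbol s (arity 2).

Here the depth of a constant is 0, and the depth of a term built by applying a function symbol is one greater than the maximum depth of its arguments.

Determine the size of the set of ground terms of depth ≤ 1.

20

Let N_k count ground terms of depth at most k. Each non-constant term of depth ≤ k is some function symbol applied to depth-≤(k−1) arguments, giving N_k = 4 + N_{k-1}^2.
N_0 = 4
N_1 = 4 + 4^2 = 20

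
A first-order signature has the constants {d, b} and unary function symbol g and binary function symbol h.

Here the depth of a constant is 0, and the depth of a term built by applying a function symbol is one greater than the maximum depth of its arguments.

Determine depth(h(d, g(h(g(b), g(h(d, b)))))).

5

depth(g(b)) = 1 + depth(b) = 1 + 0 = 1
depth(h(d, b)) = 1 + max(0, 0) = 1
depth(g(h(d, b))) = 1 + depth(h(d, b)) = 1 + 1 = 2
depth(h(g(b), g(h(d, b)))) = 1 + max(1, 2) = 3
depth(g(h(g(b), g(h(d, b))))) = 1 + depth(h(g(b), g(h(d, b)))) = 1 + 3 = 4
depth(h(d, g(h(g(b), g(h(d, b)))))) = 1 + max(0, 4) = 5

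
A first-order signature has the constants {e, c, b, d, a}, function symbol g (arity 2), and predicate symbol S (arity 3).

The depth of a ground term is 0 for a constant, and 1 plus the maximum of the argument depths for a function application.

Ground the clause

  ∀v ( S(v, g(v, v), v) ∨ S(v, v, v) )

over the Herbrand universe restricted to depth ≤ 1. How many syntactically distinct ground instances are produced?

Ground terms of depth ≤ 1:
  Count level by level. With function symbols g/2, the terms of depth ≤ k are the 5 constants together with each function applied to depth-≤(k−1) tuples, so N_k = 5 + N_{k-1}^2.
  N_0 = 5
  N_1 = 5 + 5^2 = 30
So there are 30 ground terms available for substitution.
There is 1 variable to instantiate (v),  occurring in at least one literal, so different choices give different ground instances.
Number of ground instances = 30.

30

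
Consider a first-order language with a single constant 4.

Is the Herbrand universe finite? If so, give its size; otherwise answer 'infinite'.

1

There are no function symbols, so the only ground term is the single constant.
The Herbrand universe is {4}, finite with 1 element.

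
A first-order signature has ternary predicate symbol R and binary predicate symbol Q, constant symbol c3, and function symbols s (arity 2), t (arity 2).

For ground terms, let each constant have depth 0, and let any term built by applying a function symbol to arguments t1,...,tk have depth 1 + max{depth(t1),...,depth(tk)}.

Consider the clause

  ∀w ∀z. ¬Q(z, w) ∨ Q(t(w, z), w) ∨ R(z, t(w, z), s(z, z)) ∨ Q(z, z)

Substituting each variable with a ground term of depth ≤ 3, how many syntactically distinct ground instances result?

Ground terms of depth ≤ 3:
  If N_k denotes the number of depth-≤k ground terms, the 1 constant gives N_0 = 1, and each function symbol of arity r contributes N_{k-1}^r new terms at level k: N_k = 1 + N_{k-1}^2 + N_{k-1}^2.
  N_0 = 1
  N_1 = 1 + 1^2 + 1^2 = 3
  N_2 = 1 + 3^2 + 3^2 = 19
  N_3 = 1 + 19^2 + 19^2 = 723
So there are 723 ground terms available for substitution.
Each of w, z ranges independently over the available ground terms, and distinct assignments produce distinct instances.
Number of ground instances = 723^2 = 522729.

522729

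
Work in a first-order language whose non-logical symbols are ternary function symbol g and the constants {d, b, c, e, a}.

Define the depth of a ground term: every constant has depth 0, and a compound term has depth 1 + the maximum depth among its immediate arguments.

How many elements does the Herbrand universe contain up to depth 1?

If N_k denotes the number of depth-≤k ground terms, the 5 constants give N_0 = 5, and each function symbol of arity r contributes N_{k-1}^r new terms at level k: N_k = 5 + N_{k-1}^3.
N_0 = 5
N_1 = 5 + 5^3 = 130

130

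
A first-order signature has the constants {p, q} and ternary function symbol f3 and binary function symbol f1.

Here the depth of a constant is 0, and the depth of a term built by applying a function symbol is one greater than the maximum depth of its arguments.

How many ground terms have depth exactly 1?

12

If N_k denotes the number of depth-≤k ground terms, the 2 constants give N_0 = 2, and each function symbol of arity r contributes N_{k-1}^r new terms at level k: N_k = 2 + N_{k-1}^3 + N_{k-1}^2.
N_0 = 2
N_1 = 2 + 2^3 + 2^2 = 14
Terms of depth exactly 1: N_1 − N_0 = 14 − 2 = 12.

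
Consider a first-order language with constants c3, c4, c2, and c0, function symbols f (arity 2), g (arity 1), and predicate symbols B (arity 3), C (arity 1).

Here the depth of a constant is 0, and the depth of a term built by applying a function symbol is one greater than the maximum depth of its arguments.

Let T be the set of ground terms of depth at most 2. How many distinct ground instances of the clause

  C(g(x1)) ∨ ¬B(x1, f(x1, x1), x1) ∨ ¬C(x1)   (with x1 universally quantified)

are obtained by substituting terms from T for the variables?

604

Ground terms of depth ≤ 2:
  Let N_k count ground terms of depth at most k. Each non-constant term of depth ≤ k is some function symbol applied to depth-≤(k−1) arguments, giving N_k = 4 + N_{k-1}^2 + N_{k-1}.
  N_0 = 4
  N_1 = 4 + 4^2 + 4 = 24
  N_2 = 4 + 24^2 + 24 = 604
So there are 604 ground terms available for substitution.
The clause has 1 distinct variable (x1), which appears in the body. In the free term algebra distinct substitutions yield syntactically distinct ground instances.
Number of ground instances = 604.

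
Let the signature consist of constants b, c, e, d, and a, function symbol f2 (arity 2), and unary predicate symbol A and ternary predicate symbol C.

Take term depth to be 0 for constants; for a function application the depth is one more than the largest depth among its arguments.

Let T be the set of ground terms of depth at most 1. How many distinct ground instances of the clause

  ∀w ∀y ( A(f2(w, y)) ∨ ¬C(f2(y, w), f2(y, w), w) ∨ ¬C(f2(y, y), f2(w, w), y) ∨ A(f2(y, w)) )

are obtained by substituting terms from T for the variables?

900

Ground terms of depth ≤ 1:
  If N_k denotes the number of depth-≤k ground terms, the 5 constants give N_0 = 5, and each function symbol of arity r contributes N_{k-1}^r new terms at level k: N_k = 5 + N_{k-1}^2.
  N_0 = 5
  N_1 = 5 + 5^2 = 30
So there are 30 ground terms available for substitution.
The clause has 2 distinct variables (w, y), each appearing in the body. In the free term algebra distinct substitutions yield syntactically distinct ground instances.
Number of ground instances = 30^2 = 900.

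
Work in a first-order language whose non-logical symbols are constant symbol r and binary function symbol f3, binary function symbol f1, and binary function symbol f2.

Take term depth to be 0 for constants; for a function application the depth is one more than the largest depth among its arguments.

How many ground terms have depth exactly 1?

If N_k denotes the number of depth-≤k ground terms, the 1 constant gives N_0 = 1, and each function symbol of arity r contributes N_{k-1}^r new terms at level k: N_k = 1 + N_{k-1}^2 + N_{k-1}^2 + N_{k-1}^2.
N_0 = 1
N_1 = 1 + 1^2 + 1^2 + 1^2 = 4
Terms of depth exactly 1: N_1 − N_0 = 4 − 1 = 3.

3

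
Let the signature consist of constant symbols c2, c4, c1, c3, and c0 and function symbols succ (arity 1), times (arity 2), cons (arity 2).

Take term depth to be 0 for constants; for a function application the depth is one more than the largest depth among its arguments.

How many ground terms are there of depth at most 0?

5

Let N_k = |{terms of depth ≤ k}|. Then N_0 = 5 and N_k = 5 + N_{k-1} + N_{k-1}^2 + N_{k-1}^2 for k ≥ 1 (one summand per function symbol, arity giving the exponent).
N_0 = 5
Explicitly: c2, c4, c1, c3, c0.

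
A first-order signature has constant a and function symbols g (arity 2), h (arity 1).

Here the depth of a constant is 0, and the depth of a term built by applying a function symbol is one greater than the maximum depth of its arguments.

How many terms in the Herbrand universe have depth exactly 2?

Let N_k = |{terms of depth ≤ k}|. Then N_0 = 1 and N_k = 1 + N_{k-1}^2 + N_{k-1} for k ≥ 1 (one summand per function symbol, arity giving the exponent).
N_0 = 1
N_1 = 1 + 1^2 + 1 = 3
N_2 = 1 + 3^2 + 3 = 13
Terms of depth exactly 2: N_2 − N_1 = 13 − 3 = 10.

10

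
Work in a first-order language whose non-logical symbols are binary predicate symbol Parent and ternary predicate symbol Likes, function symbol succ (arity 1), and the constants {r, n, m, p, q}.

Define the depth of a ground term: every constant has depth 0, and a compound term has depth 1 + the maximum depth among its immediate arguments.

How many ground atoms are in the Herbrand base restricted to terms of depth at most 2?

First count ground terms of depth ≤ 2.
If N_k denotes the number of depth-≤k ground terms, the 5 constants give N_0 = 5, and each function symbol of arity r contributes N_{k-1}^r new terms at level k: N_k = 5 + N_{k-1}.
N_0 = 5
N_1 = 5 + 5 = 10
N_2 = 5 + 10 = 15
So |H| = 15.
Each predicate of arity r yields |H|^r ground atoms (one per choice of an r-tuple from H):
  Parent: 15^2 = 225;  Likes: 15^3 = 3375
Total ground atoms: 225 + 3375 = 3600.

3600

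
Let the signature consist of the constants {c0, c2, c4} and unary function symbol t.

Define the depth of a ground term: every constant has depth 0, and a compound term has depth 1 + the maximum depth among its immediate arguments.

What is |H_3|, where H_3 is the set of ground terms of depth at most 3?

12

Let N_k = |{terms of depth ≤ k}|. Then N_0 = 3 and N_k = 3 + N_{k-1} for k ≥ 1 (one summand per function symbol, arity giving the exponent).
N_0 = 3
N_1 = 3 + 3 = 6
N_2 = 3 + 6 = 9
N_3 = 3 + 9 = 12
Explicitly: c0, c2, c4, t(c0), t(c2), t(c4), t(t(c0)), t(t(c2)), t(t(c4)), t(t(t(c0))), t(t(t(c2))), t(t(t(c4))).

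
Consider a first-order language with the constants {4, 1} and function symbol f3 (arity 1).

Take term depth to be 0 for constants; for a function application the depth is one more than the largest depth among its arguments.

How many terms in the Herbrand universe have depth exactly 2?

If N_k denotes the number of depth-≤k ground terms, the 2 constants give N_0 = 2, and each function symbol of arity r contributes N_{k-1}^r new terms at level k: N_k = 2 + N_{k-1}.
N_0 = 2
N_1 = 2 + 2 = 4
N_2 = 2 + 4 = 6
Terms of depth exactly 2: N_2 − N_1 = 6 − 4 = 2.

2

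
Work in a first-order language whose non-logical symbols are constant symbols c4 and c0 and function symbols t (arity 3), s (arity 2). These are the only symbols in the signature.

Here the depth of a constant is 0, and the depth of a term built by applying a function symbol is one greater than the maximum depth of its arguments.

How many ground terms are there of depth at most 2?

Count level by level. With function symbols t/3, s/2, the terms of depth ≤ k are the 2 constants together with each function applied to depth-≤(k−1) tuples, so N_k = 2 + N_{k-1}^3 + N_{k-1}^2.
N_0 = 2
N_1 = 2 + 2^3 + 2^2 = 14
N_2 = 2 + 14^3 + 14^2 = 2942

2942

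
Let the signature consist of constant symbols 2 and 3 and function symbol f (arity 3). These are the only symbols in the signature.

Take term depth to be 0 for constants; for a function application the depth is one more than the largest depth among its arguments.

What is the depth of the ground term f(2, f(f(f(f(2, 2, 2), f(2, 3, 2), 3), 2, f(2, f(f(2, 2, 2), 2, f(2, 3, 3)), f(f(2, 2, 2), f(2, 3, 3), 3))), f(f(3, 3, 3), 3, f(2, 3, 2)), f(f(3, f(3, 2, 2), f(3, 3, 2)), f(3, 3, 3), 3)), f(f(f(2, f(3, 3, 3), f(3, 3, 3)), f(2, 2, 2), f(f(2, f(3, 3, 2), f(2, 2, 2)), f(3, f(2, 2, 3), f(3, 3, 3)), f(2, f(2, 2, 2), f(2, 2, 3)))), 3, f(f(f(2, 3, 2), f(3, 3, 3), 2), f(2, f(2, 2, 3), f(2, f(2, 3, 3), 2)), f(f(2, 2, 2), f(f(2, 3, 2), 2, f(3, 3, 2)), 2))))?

depth(f(2, 2, 2)) = 1 + max(0, 0, 0) = 1
depth(f(2, 3, 2)) = 1 + max(0, 0, 0) = 1
depth(f(f(2, 2, 2), f(2, 3, 2), 3)) = 1 + max(1, 1, 0) = 2
depth(f(2, 3, 3)) = 1 + max(0, 0, 0) = 1
depth(f(f(2, 2, 2), 2, f(2, 3, 3))) = 1 + max(1, 0, 1) = 2
depth(f(f(2, 2, 2), f(2, 3, 3), 3)) = 1 + max(1, 1, 0) = 2
depth(f(2, f(f(2, 2, 2), 2, f(2, 3, 3)), f(f(2, 2, 2), f(2, 3, 3), 3))) = 1 + max(0, 2, 2) = 3
depth(f(f(f(2, 2, 2), f(2, 3, 2), 3), 2, f(2, f(f(2, 2, 2), 2, f(2, 3, 3)), f(f(2, 2, 2), f(2, 3, 3), 3)))) = 1 + max(2, 0, 3) = 4
depth(f(3, 3, 3)) = 1 + max(0, 0, 0) = 1
depth(f(f(3, 3, 3), 3, f(2, 3, 2))) = 1 + max(1, 0, 1) = 2
depth(f(3, 2, 2)) = 1 + max(0, 0, 0) = 1
depth(f(3, 3, 2)) = 1 + max(0, 0, 0) = 1
depth(f(3, f(3, 2, 2), f(3, 3, 2))) = 1 + max(0, 1, 1) = 2
depth(f(f(3, f(3, 2, 2), f(3, 3, 2)), f(3, 3, 3), 3)) = 1 + max(2, 1, 0) = 3
depth(f(f(f(f(2, 2, 2), f(2, 3, 2), 3), 2, f(2, f(f(2, 2, 2), 2, f(2, 3, 3)), f(f(2, 2, 2), f(2, 3, 3), 3))), f(f(3, 3, 3), 3, f(2, 3, 2)), f(f(3, f(3, 2, 2), f(3, 3, 2)), f(3, 3, 3), 3))) = 1 + max(4, 2, 3) = 5
depth(f(2, f(3, 3, 3), f(3, 3, 3))) = 1 + max(0, 1, 1) = 2
depth(f(2, f(3, 3, 2), f(2, 2, 2))) = 1 + max(0, 1, 1) = 2
depth(f(2, 2, 3)) = 1 + max(0, 0, 0) = 1
depth(f(3, f(2, 2, 3), f(3, 3, 3))) = 1 + max(0, 1, 1) = 2
depth(f(2, f(2, 2, 2), f(2, 2, 3))) = 1 + max(0, 1, 1) = 2
depth(f(f(2, f(3, 3, 2), f(2, 2, 2)), f(3, f(2, 2, 3), f(3, 3, 3)), f(2, f(2, 2, 2), f(2, 2, 3)))) = 1 + max(2, 2, 2) = 3
depth(f(f(2, f(3, 3, 3), f(3, 3, 3)), f(2, 2, 2), f(f(2, f(3, 3, 2), f(2, 2, 2)), f(3, f(2, 2, 3), f(3, 3, 3)), f(2, f(2, 2, 2), f(2, 2, 3))))) = 1 + max(2, 1, 3) = 4
depth(f(f(2, 3, 2), f(3, 3, 3), 2)) = 1 + max(1, 1, 0) = 2
depth(f(2, f(2, 3, 3), 2)) = 1 + max(0, 1, 0) = 2
depth(f(2, f(2, 2, 3), f(2, f(2, 3, 3), 2))) = 1 + max(0, 1, 2) = 3
depth(f(f(2, 3, 2), 2, f(3, 3, 2))) = 1 + max(1, 0, 1) = 2
depth(f(f(2, 2, 2), f(f(2, 3, 2), 2, f(3, 3, 2)), 2)) = 1 + max(1, 2, 0) = 3
depth(f(f(f(2, 3, 2), f(3, 3, 3), 2), f(2, f(2, 2, 3), f(2, f(2, 3, 3), 2)), f(f(2, 2, 2), f(f(2, 3, 2), 2, f(3, 3, 2)), 2))) = 1 + max(2, 3, 3) = 4
depth(f(f(f(2, f(3, 3, 3), f(3, 3, 3)), f(2, 2, 2), f(f(2, f(3, 3, 2), f(2, 2, 2)), f(3, f(2, 2, 3), f(3, 3, 3)), f(2, f(2, 2, 2), f(2, 2, 3)))), 3, f(f(f(2, 3, 2), f(3, 3, 3), 2), f(2, f(2, 2, 3), f(2, f(2, 3, 3), 2)), f(f(2, 2, 2), f(f(2, 3, 2), 2, f(3, 3, 2)), 2)))) = 1 + max(4, 0, 4) = 5
depth(f(2, f(f(f(f(2, 2, 2), f(2, 3, 2), 3), 2, f(2, f(f(2, 2, 2), 2, f(2, 3, 3)), f(f(2, 2, 2), f(2, 3, 3), 3))), f(f(3, 3, 3), 3, f(2, 3, 2)), f(f(3, f(3, 2, 2), f(3, 3, 2)), f(3, 3, 3), 3)), f(f(f(2, f(3, 3, 3), f(3, 3, 3)), f(2, 2, 2), f(f(2, f(3, 3, 2), f(2, 2, 2)), f(3, f(2, 2, 3), f(3, 3, 3)), f(2, f(2, 2, 2), f(2, 2, 3)))), 3, f(f(f(2, 3, 2), f(3, 3, 3), 2), f(2, f(2, 2, 3), f(2, f(2, 3, 3), 2)), f(f(2, 2, 2), f(f(2, 3, 2), 2, f(3, 3, 2)), 2))))) = 1 + max(0, 5, 5) = 6

6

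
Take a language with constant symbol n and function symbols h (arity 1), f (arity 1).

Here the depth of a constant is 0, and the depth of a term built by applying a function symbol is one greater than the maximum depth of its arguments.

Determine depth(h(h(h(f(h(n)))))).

5

depth(h(n)) = 1 + depth(n) = 1 + 0 = 1
depth(f(h(n))) = 1 + depth(h(n)) = 1 + 1 = 2
depth(h(f(h(n)))) = 1 + depth(f(h(n))) = 1 + 2 = 3
depth(h(h(f(h(n))))) = 1 + depth(h(f(h(n)))) = 1 + 3 = 4
depth(h(h(h(f(h(n)))))) = 1 + depth(h(h(f(h(n))))) = 1 + 4 = 5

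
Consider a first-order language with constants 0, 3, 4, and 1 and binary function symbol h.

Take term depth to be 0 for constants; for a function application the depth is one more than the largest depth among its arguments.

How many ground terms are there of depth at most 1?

If N_k denotes the number of depth-≤k ground terms, the 4 constants give N_0 = 4, and each function symbol of arity r contributes N_{k-1}^r new terms at level k: N_k = 4 + N_{k-1}^2.
N_0 = 4
N_1 = 4 + 4^2 = 20

20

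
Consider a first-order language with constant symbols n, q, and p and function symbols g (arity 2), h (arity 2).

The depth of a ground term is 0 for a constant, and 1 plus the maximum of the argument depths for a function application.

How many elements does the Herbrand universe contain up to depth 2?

Let N_k = |{terms of depth ≤ k}|. Then N_0 = 3 and N_k = 3 + N_{k-1}^2 + N_{k-1}^2 for k ≥ 1 (one summand per function symbol, arity giving the exponent).
N_0 = 3
N_1 = 3 + 3^2 + 3^2 = 21
N_2 = 3 + 21^2 + 21^2 = 885

885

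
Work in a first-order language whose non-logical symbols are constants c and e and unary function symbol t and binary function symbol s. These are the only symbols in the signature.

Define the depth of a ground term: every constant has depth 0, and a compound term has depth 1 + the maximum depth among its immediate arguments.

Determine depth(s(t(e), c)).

depth(t(e)) = 1 + depth(e) = 1 + 0 = 1
depth(s(t(e), c)) = 1 + max(1, 0) = 2

2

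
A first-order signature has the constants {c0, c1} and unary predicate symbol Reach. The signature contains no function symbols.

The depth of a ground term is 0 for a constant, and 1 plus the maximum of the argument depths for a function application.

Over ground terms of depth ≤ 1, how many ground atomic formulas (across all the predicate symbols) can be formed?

2

First count ground terms of depth ≤ 1.
With no function symbols every ground term is a constant, so there are exactly 2 ground terms at every depth bound.
N_0 = 2
N_1 = 2
So |H| = 2.
Each predicate of arity r yields |H|^r ground atoms (one per choice of an r-tuple from H):
  Reach: 2
Total ground atoms: 2.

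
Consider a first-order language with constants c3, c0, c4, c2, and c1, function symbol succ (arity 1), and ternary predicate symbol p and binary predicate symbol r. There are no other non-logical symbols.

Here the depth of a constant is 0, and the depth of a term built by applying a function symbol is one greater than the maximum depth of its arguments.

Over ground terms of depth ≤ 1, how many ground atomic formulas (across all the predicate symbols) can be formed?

First count ground terms of depth ≤ 1.
Count level by level. With function symbols succ/1, the terms of depth ≤ k are the 5 constants together with each function applied to depth-≤(k−1) tuples, so N_k = 5 + N_{k-1}.
N_0 = 5
N_1 = 5 + 5 = 10
Explicitly: c3, c0, c4, c2, c1, succ(c3), succ(c0), succ(c4), succ(c2), succ(c1).
So |H| = 10.
A ground atom is a predicate applied to a tuple of terms from H, so the count is the sum over predicates of |H|^arity:
  p: 10^3 = 1000;  r: 10^2 = 100
Total ground atoms: 1000 + 100 = 1100.

1100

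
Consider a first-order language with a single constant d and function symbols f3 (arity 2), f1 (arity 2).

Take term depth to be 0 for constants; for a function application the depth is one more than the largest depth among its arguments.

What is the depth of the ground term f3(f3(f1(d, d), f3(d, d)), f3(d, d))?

depth(f1(d, d)) = 1 + max(0, 0) = 1
depth(f3(d, d)) = 1 + max(0, 0) = 1
depth(f3(f1(d, d), f3(d, d))) = 1 + max(1, 1) = 2
depth(f3(f3(f1(d, d), f3(d, d)), f3(d, d))) = 1 + max(2, 1) = 3

3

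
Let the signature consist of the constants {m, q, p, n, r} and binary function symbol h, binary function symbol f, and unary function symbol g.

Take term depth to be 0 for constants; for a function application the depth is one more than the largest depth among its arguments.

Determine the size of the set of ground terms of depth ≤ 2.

7265

Let N_k = |{terms of depth ≤ k}|. Then N_0 = 5 and N_k = 5 + N_{k-1}^2 + N_{k-1}^2 + N_{k-1} for k ≥ 1 (one summand per function symbol, arity giving the exponent).
N_0 = 5
N_1 = 5 + 5^2 + 5^2 + 5 = 60
N_2 = 5 + 60^2 + 60^2 + 60 = 7265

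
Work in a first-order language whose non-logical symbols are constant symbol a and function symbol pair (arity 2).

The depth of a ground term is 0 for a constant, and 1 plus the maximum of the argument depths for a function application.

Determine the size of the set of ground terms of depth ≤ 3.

26

If N_k denotes the number of depth-≤k ground terms, the 1 constant gives N_0 = 1, and each function symbol of arity r contributes N_{k-1}^r new terms at level k: N_k = 1 + N_{k-1}^2.
N_0 = 1
N_1 = 1 + 1^2 = 2
N_2 = 1 + 2^2 = 5
N_3 = 1 + 5^2 = 26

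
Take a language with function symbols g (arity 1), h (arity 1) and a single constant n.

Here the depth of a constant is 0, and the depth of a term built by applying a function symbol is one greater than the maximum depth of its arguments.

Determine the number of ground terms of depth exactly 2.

Let N_k = |{terms of depth ≤ k}|. Then N_0 = 1 and N_k = 1 + N_{k-1} + N_{k-1} for k ≥ 1 (one summand per function symbol, arity giving the exponent).
N_0 = 1
N_1 = 1 + 1 + 1 = 3
N_2 = 1 + 3 + 3 = 7
Terms of depth exactly 2: N_2 − N_1 = 7 − 3 = 4.

4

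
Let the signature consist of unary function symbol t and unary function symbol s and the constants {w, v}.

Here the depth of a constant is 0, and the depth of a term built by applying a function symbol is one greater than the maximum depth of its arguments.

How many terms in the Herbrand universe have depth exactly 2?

Let N_k = |{terms of depth ≤ k}|. Then N_0 = 2 and N_k = 2 + N_{k-1} + N_{k-1} for k ≥ 1 (one summand per function symbol, arity giving the exponent).
N_0 = 2
N_1 = 2 + 2 + 2 = 6
N_2 = 2 + 6 + 6 = 14
Terms of depth exactly 2: N_2 − N_1 = 14 − 6 = 8.

8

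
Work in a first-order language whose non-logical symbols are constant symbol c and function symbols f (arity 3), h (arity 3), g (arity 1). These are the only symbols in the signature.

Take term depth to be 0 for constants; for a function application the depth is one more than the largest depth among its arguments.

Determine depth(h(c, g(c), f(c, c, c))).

depth(g(c)) = 1 + depth(c) = 1 + 0 = 1
depth(f(c, c, c)) = 1 + max(0, 0, 0) = 1
depth(h(c, g(c), f(c, c, c))) = 1 + max(0, 1, 1) = 2

2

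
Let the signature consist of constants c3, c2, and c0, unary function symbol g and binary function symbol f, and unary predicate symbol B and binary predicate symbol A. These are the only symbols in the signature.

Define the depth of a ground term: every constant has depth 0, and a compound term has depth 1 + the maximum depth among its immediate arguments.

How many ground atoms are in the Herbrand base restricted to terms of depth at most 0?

First count ground terms of depth ≤ 0.
Write N_k for the number of ground terms of depth ≤ k. A term of depth ≤ k is either a constant or a function symbol applied to arguments of depth ≤ k−1, so N_k = 3 + N_{k-1} + N_{k-1}^2.
N_0 = 3
So |H| = 3.
Each predicate of arity r yields |H|^r ground atoms (one per choice of an r-tuple from H):
  B: 3;  A: 3^2 = 9
Total ground atoms: 3 + 9 = 12.

12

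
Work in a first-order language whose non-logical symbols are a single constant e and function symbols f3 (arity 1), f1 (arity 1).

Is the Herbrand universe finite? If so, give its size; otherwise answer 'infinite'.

The signature has at least one function symbol (f3, arity 1) and at least one constant (e).
Iterating f3 gives infinitely many distinct ground terms: e, f3(e), f3(f3(e)), ...
So the Herbrand universe is infinite.

infinite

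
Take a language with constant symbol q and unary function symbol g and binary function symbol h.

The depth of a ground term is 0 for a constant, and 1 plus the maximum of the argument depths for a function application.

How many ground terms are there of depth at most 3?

Write N_k for the number of ground terms of depth ≤ k. A term of depth ≤ k is either a constant or a function symbol applied to arguments of depth ≤ k−1, so N_k = 1 + N_{k-1} + N_{k-1}^2.
N_0 = 1
N_1 = 1 + 1 + 1^2 = 3
N_2 = 1 + 3 + 3^2 = 13
N_3 = 1 + 13 + 13^2 = 183

183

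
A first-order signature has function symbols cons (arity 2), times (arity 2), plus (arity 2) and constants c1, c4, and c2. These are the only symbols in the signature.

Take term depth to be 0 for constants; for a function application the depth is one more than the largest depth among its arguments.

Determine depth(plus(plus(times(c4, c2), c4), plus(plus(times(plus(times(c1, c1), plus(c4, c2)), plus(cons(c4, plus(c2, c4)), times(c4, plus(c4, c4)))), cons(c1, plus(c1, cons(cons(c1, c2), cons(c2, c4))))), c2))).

depth(times(c4, c2)) = 1 + max(0, 0) = 1
depth(plus(times(c4, c2), c4)) = 1 + max(1, 0) = 2
depth(times(c1, c1)) = 1 + max(0, 0) = 1
depth(plus(c4, c2)) = 1 + max(0, 0) = 1
depth(plus(times(c1, c1), plus(c4, c2))) = 1 + max(1, 1) = 2
depth(plus(c2, c4)) = 1 + max(0, 0) = 1
depth(cons(c4, plus(c2, c4))) = 1 + max(0, 1) = 2
depth(plus(c4, c4)) = 1 + max(0, 0) = 1
depth(times(c4, plus(c4, c4))) = 1 + max(0, 1) = 2
depth(plus(cons(c4, plus(c2, c4)), times(c4, plus(c4, c4)))) = 1 + max(2, 2) = 3
depth(times(plus(times(c1, c1), plus(c4, c2)), plus(cons(c4, plus(c2, c4)), times(c4, plus(c4, c4))))) = 1 + max(2, 3) = 4
depth(cons(c1, c2)) = 1 + max(0, 0) = 1
depth(cons(c2, c4)) = 1 + max(0, 0) = 1
depth(cons(cons(c1, c2), cons(c2, c4))) = 1 + max(1, 1) = 2
depth(plus(c1, cons(cons(c1, c2), cons(c2, c4)))) = 1 + max(0, 2) = 3
depth(cons(c1, plus(c1, cons(cons(c1, c2), cons(c2, c4))))) = 1 + max(0, 3) = 4
depth(plus(times(plus(times(c1, c1), plus(c4, c2)), plus(cons(c4, plus(c2, c4)), times(c4, plus(c4, c4)))), cons(c1, plus(c1, cons(cons(c1, c2), cons(c2, c4)))))) = 1 + max(4, 4) = 5
depth(plus(plus(times(plus(times(c1, c1), plus(c4, c2)), plus(cons(c4, plus(c2, c4)), times(c4, plus(c4, c4)))), cons(c1, plus(c1, cons(cons(c1, c2), cons(c2, c4))))), c2)) = 1 + max(5, 0) = 6
depth(plus(plus(times(c4, c2), c4), plus(plus(times(plus(times(c1, c1), plus(c4, c2)), plus(cons(c4, plus(c2, c4)), times(c4, plus(c4, c4)))), cons(c1, plus(c1, cons(cons(c1, c2), cons(c2, c4))))), c2))) = 1 + max(2, 6) = 7

7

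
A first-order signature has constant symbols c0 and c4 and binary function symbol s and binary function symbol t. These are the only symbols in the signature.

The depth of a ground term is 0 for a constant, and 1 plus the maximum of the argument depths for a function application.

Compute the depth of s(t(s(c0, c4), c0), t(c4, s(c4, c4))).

depth(s(c0, c4)) = 1 + max(0, 0) = 1
depth(t(s(c0, c4), c0)) = 1 + max(1, 0) = 2
depth(s(c4, c4)) = 1 + max(0, 0) = 1
depth(t(c4, s(c4, c4))) = 1 + max(0, 1) = 2
depth(s(t(s(c0, c4), c0), t(c4, s(c4, c4)))) = 1 + max(2, 2) = 3

3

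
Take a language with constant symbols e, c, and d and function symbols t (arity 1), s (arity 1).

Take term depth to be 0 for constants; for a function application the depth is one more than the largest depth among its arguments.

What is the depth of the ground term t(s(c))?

2

depth(s(c)) = 1 + depth(c) = 1 + 0 = 1
depth(t(s(c))) = 1 + depth(s(c)) = 1 + 1 = 2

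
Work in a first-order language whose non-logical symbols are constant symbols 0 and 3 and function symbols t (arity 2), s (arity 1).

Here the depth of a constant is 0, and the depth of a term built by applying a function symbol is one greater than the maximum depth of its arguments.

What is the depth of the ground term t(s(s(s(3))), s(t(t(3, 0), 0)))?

4

depth(s(3)) = 1 + depth(3) = 1 + 0 = 1
depth(s(s(3))) = 1 + depth(s(3)) = 1 + 1 = 2
depth(s(s(s(3)))) = 1 + depth(s(s(3))) = 1 + 2 = 3
depth(t(3, 0)) = 1 + max(0, 0) = 1
depth(t(t(3, 0), 0)) = 1 + max(1, 0) = 2
depth(s(t(t(3, 0), 0))) = 1 + depth(t(t(3, 0), 0)) = 1 + 2 = 3
depth(t(s(s(s(3))), s(t(t(3, 0), 0)))) = 1 + max(3, 3) = 4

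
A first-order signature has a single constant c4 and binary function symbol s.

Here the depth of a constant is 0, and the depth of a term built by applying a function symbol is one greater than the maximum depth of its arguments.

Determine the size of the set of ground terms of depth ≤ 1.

Count level by level. With function symbols s/2, the terms of depth ≤ k are the 1 constant together with each function applied to depth-≤(k−1) tuples, so N_k = 1 + N_{k-1}^2.
N_0 = 1
N_1 = 1 + 1^2 = 2
Explicitly: c4, s(c4, c4).

2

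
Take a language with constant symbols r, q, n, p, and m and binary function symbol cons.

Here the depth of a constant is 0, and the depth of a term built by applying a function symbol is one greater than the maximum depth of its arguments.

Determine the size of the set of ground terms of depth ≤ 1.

Count level by level. With function symbols cons/2, the terms of depth ≤ k are the 5 constants together with each function applied to depth-≤(k−1) tuples, so N_k = 5 + N_{k-1}^2.
N_0 = 5
N_1 = 5 + 5^2 = 30

30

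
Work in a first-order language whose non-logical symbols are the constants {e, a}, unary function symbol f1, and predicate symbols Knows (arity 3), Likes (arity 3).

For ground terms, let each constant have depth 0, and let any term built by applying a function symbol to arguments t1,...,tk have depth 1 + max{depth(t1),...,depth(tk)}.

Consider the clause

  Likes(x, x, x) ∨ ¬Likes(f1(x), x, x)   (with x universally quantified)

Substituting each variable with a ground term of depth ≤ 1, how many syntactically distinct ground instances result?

Ground terms of depth ≤ 1:
  Write N_k for the number of ground terms of depth ≤ k. A term of depth ≤ k is either a constant or a function symbol applied to arguments of depth ≤ k−1, so N_k = 2 + N_{k-1}.
  N_0 = 2
  N_1 = 2 + 2 = 4
So there are 4 ground terms available for substitution.
The body mentions the single quantified variable x; since ground terms form a free algebra, no two substitutions collapse to the same formula.
Number of ground instances = 4.

4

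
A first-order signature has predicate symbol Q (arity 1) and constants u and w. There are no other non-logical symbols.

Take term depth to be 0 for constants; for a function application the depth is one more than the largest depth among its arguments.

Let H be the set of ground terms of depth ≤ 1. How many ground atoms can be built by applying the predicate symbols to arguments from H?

2

First count ground terms of depth ≤ 1.
With no function symbols every ground term is a constant, so there are exactly 2 ground terms at every depth bound.
N_0 = 2
N_1 = 2
Explicitly: u, w.
So |H| = 2.
A ground atom is a predicate applied to a tuple of terms from H, so the count is the sum over predicates of |H|^arity:
  Q: 2
Total ground atoms: 2.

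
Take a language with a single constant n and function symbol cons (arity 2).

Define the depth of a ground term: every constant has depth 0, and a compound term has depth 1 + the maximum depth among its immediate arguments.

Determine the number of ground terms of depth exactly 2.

Let N_k count ground terms of depth at most k. Each non-constant term of depth ≤ k is some function symbol applied to depth-≤(k−1) arguments, giving N_k = 1 + N_{k-1}^2.
N_0 = 1
N_1 = 1 + 1^2 = 2
N_2 = 1 + 2^2 = 5
Terms of depth exactly 2: N_2 − N_1 = 5 − 2 = 3.

3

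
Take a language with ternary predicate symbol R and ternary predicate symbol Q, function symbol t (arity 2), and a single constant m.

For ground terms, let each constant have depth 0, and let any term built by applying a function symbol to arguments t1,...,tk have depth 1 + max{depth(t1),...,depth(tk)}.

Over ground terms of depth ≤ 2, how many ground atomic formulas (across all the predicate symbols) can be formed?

250

First count ground terms of depth ≤ 2.
Count level by level. With function symbols t/2, the terms of depth ≤ k are the 1 constant together with each function applied to depth-≤(k−1) tuples, so N_k = 1 + N_{k-1}^2.
N_0 = 1
N_1 = 1 + 1^2 = 2
N_2 = 1 + 2^2 = 5
Explicitly: m, t(m, m), t(m, t(m, m)), t(t(m, m), m), t(t(m, m), t(m, m)).
So |H| = 5.
Ground atoms are formed by filling each argument slot of a predicate with a term from H, so an r-ary predicate gives |H|^r atoms:
  R: 5^3 = 125;  Q: 5^3 = 125
Total ground atoms: 125 + 125 = 250.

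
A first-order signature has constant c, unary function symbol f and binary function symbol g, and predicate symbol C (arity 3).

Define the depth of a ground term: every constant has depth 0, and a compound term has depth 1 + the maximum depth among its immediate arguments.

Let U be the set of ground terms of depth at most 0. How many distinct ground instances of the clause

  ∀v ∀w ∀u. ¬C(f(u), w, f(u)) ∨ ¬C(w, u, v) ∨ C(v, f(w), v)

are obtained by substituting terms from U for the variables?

Ground terms of depth ≤ 0:
  Let N_k = |{terms of depth ≤ k}|. Then N_0 = 1 and N_k = 1 + N_{k-1} + N_{k-1}^2 for k ≥ 1 (one summand per function symbol, arity giving the exponent).
  N_0 = 1
So there is exactly 1 ground term available for substitution.
There are 3 variables to instantiate (v, w, u), each occurring in at least one literal, so different choices give different ground instances.
Number of ground instances = 1^3 = 1.

1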